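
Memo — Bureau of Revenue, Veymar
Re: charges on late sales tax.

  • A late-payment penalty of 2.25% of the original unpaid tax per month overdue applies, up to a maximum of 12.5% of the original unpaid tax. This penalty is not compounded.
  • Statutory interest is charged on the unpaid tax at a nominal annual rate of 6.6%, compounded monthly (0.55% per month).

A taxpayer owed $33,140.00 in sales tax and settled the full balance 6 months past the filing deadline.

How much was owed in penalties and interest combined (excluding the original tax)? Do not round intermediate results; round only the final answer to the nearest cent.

Penalty (uncapped): 6 × 2.25% × $33,140.00 = $4,473.90; cap = 12.5% × $33,140.00 = $4,142.50 → penalty = $4,142.50
Interest: $33,140.00 × ((1 + 0.0055)^6 − 1) = $33,140.00 × 0.0334571… = $1,108.7680…
Penalties + interest = $4,142.5000 + $1,108.7680… = $5,251.27

$5,251.27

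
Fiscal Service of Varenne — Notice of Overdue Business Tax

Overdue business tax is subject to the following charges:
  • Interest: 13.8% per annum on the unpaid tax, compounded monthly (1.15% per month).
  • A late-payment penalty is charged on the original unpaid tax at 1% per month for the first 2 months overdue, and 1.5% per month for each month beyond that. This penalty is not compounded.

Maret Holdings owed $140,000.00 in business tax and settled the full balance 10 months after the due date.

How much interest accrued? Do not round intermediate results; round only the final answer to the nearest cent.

$16,959.25

Interest: $140,000.00 × ((1 + 0.0115)^10 − 1) = $140,000.00 × 0.1211375… = $16,959.2471…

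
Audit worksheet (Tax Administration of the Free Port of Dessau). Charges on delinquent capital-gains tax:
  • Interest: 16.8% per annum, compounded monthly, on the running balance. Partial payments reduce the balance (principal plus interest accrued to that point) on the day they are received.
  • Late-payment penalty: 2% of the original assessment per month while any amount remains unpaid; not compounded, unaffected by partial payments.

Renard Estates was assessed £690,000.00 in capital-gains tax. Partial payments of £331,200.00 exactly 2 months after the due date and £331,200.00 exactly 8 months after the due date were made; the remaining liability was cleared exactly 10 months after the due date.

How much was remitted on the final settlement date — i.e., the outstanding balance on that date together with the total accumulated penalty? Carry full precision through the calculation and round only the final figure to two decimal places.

Monthly rate = 16.8% ÷ 12 = 1.4%
Balance at month 2: £690,000.0000 × (1 + 0.014)^2 = £709,455.2400
After £331,200.00 payment: £709,455.2400 − £331,200.00 = £378,255.2400
Balance at month 8: £378,255.2400 × (1 + 0.014)^6 = £411,161.7284…
After £331,200.00 payment: £411,161.7284… − £331,200.00 = £79,961.7284…
Balance at month 10: £79,961.7284… × (1 + 0.014)^2 = £82,216.3293…
Penalty: 10 × 2% × £690,000.00 = £138,000.00
Final settlement = outstanding balance + penalty = £82,216.3293… + £138,000.00 = £220,216.33

£220,216.33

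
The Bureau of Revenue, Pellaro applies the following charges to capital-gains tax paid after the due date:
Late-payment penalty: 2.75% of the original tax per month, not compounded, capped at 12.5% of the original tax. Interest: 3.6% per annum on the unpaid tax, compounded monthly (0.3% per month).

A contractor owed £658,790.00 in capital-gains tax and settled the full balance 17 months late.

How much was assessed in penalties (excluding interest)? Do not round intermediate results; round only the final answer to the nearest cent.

Penalty (uncapped): 17 × 2.75% × £658,790.00 = £307,984.33…; cap = 12.5% × £658,790.00 = £82,348.75 → penalty = £82,348.75

£82,348.75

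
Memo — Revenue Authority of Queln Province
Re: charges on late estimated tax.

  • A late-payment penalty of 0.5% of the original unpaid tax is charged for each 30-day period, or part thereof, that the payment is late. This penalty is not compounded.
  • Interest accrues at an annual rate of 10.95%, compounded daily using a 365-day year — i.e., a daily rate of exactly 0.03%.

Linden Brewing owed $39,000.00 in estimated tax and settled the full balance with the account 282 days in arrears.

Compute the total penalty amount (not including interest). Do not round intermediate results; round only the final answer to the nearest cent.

$1,950.00

Penalty periods: ⌈282/30⌉ = 10; penalty = 10 × 0.5% × $39,000.00 = $1,950.00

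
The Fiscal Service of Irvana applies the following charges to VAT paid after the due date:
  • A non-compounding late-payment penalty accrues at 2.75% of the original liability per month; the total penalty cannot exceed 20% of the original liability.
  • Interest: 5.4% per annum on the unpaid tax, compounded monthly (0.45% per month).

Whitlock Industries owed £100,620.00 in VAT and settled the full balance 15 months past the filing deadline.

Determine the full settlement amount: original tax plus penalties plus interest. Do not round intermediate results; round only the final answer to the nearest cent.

Penalty (uncapped): 15 × 2.75% × £100,620.00 = £41,505.75; cap = 20% × £100,620.00 = £20,124.00 → penalty = £20,124.00
Interest: £100,620.00 × ((1 + 0.0045)^15 − 1) = £100,620.00 × 0.0696683… = £7,010.0221…
Total = £100,620.00 + £20,124.0000 + £7,010.0221… = £127,754.02

£127,754.02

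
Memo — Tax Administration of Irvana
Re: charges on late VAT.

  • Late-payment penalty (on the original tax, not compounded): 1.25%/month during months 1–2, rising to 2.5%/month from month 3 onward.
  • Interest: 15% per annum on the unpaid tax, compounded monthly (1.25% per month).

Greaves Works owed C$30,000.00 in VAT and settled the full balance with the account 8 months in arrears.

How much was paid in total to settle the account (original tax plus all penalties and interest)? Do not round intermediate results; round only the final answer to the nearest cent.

Penalty, months 1–2: 2 × 1.25% × C$30,000.00 = C$750.00
Penalty, months 3–8: 6 × 2.5% × C$30,000.00 = C$4,500.00
Interest: C$30,000.00 × ((1 + 0.0125)^8 − 1) = C$30,000.00 × 0.1044861… = C$3,134.5830…
Total = C$30,000.00 + C$5,250.0000 + C$3,134.5830… = C$38,384.58

C$38,384.58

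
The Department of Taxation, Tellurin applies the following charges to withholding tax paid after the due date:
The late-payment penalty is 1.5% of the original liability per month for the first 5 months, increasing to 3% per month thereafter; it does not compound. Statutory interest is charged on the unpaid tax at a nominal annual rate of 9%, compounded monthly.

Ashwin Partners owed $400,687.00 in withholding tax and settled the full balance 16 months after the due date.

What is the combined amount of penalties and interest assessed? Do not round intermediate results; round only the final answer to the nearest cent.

$213,162.32

Penalty, months 1–5: 5 × 1.5% × $400,687.00 = $30,051.53…
Penalty, months 6–16: 11 × 3% × $400,687.00 = $132,226.71
Interest (9%/yr ÷ 12 = 0.75%/month): $400,687.00 × ((1 + 0.0075)^16 − 1) = $50,884.0891…
Penalties + interest = $162,278.2350 + $50,884.0891… = $213,162.32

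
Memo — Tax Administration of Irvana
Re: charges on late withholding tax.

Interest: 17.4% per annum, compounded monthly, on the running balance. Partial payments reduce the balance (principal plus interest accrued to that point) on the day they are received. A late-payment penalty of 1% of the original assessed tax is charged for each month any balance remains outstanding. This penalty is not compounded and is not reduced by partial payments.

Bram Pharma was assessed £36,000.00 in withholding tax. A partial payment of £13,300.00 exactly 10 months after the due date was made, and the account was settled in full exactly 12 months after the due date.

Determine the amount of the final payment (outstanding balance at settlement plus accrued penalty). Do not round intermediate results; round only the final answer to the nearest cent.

Monthly rate = 17.4% ÷ 12 = 1.45%
Balance at month 10: £36,000.0000 × (1 + 0.0145)^10 = £41,574.1151…
After £13,300.00 payment: £41,574.1151… − £13,300.00 = £28,274.1151…
Balance at month 12: £28,274.1151… × (1 + 0.0145)^2 = £29,100.0091…
Penalty: 12 × 1% × £36,000.00 = £4,320.00
Final settlement = outstanding balance + penalty = £29,100.0091… + £4,320.00 = £33,420.01

£33,420.01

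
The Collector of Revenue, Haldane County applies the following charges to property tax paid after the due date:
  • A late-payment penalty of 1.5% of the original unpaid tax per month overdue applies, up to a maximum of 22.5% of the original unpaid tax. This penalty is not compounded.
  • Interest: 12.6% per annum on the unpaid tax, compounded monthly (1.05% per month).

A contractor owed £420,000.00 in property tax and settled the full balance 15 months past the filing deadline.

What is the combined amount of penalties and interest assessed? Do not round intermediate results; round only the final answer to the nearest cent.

£165,740.38

Penalty (uncapped): 15 × 1.5% × £420,000.00 = £94,500.00; cap = 22.5% × £420,000.00 = £94,500.00 → penalty = £94,500.00
Interest: £420,000.00 × ((1 + 0.0105)^15 − 1) = £420,000.00 × 0.1696200… = £71,240.3795…
Penalties + interest = £94,500.0000 + £71,240.3795… = £165,740.38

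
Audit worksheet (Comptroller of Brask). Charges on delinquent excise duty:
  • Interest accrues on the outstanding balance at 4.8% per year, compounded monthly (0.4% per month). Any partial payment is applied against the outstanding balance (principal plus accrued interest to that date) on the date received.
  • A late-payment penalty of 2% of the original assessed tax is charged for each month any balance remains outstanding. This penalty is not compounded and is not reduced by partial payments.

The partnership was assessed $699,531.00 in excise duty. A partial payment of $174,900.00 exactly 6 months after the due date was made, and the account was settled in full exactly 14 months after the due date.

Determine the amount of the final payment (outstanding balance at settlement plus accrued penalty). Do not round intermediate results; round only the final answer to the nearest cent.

Balance at month 6: $699,531.0000 × (1 + 0.004)^6 = $716,488.5295…
After $174,900.00 payment: $716,488.5295… − $174,900.00 = $541,588.5295…
Balance at month 14: $541,588.5295… × (1 + 0.004)^8 = $559,163.9449…
Penalty: 14 × 2% × $699,531.00 = $195,868.68
Final settlement = outstanding balance + penalty = $559,163.9449… + $195,868.68 = $755,032.62

$755,032.62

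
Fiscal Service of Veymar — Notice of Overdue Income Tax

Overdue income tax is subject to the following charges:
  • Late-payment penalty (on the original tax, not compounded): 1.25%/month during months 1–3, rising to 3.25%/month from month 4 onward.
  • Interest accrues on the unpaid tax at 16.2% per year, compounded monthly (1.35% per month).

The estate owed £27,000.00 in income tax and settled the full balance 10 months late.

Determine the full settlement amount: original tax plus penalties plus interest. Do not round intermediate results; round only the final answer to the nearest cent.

Penalty, months 1–3: 3 × 1.25% × £27,000.00 = £1,012.50
Penalty, months 4–10: 7 × 3.25% × £27,000.00 = £6,142.50
Interest: £27,000.00 × ((1 + 0.0135)^10 − 1) = £27,000.00 × 0.1435036… = £3,874.5968…
Total = £27,000.00 + £7,155.0000 + £3,874.5968… = £38,029.60

£38,029.60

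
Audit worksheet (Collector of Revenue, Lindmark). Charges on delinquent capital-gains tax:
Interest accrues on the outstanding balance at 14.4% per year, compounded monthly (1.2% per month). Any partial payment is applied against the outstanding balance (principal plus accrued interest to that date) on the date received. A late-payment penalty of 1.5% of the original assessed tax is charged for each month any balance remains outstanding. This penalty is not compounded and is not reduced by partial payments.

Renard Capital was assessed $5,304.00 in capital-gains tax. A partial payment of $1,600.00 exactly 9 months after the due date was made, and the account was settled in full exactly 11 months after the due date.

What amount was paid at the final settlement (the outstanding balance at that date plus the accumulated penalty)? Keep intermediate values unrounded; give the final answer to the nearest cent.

$5,284.21

Balance at month 9: $5,304.0000 × (1 + 0.012)^9 = $5,905.1118…
After $1,600.00 payment: $5,905.1118… − $1,600.00 = $4,305.1118…
Balance at month 11: $4,305.1118… × (1 + 0.012)^2 = $4,409.0545…
Penalty: 11 × 1.5% × $5,304.00 = $875.16
Final settlement = outstanding balance + penalty = $4,409.0545… + $875.16 = $5,284.21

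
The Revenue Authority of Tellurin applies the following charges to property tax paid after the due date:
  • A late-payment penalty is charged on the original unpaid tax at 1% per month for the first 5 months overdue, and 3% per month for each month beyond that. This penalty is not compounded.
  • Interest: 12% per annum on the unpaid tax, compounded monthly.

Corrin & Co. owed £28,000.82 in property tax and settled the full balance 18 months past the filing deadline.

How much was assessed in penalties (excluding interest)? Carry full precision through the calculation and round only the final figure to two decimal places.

Penalty, months 1–5: 5 × 1% × £28,000.82 = £1,400.04…
Penalty, months 6–18: 13 × 3% × £28,000.82 = £10,920.32…
Total penalty = £1,400.04… + £10,920.32… = £12,320.36

£12,320.36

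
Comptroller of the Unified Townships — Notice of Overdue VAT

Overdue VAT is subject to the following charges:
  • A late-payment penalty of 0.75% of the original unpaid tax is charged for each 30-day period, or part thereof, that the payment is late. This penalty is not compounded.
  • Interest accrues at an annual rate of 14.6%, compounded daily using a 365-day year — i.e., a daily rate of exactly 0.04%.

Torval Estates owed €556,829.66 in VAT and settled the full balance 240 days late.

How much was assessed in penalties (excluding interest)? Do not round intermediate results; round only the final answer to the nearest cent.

€33,409.78

Penalty periods: ⌈240/30⌉ = 8; penalty = 8 × 0.75% × €556,829.66 = €33,409.78…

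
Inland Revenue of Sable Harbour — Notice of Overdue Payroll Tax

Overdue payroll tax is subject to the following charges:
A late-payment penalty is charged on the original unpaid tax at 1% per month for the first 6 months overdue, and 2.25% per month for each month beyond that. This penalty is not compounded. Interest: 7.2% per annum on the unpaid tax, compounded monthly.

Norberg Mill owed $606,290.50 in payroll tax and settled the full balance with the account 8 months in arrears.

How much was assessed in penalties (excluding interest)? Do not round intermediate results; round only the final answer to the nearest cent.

$63,660.50

Penalty, months 1–6: 6 × 1% × $606,290.50 = $36,377.43
Penalty, months 7–8: 2 × 2.25% × $606,290.50 = $27,283.07…
Total penalty = $36,377.43 + $27,283.07… = $63,660.50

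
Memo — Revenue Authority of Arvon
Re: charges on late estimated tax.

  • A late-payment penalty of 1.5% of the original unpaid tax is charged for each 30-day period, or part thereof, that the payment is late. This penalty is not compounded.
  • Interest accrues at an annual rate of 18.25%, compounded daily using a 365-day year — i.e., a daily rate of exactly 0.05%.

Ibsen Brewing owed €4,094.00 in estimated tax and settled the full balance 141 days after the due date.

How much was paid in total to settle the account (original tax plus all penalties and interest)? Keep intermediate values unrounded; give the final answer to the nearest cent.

€4,700.02

Penalty periods: ⌈141/30⌉ = 5; penalty = 5 × 1.5% × €4,094.00 = €307.05
Interest: €4,094.00 × ((1 + 0.0005)^141 − 1) = €4,094.00 × 0.07302566… = €298.9671…
Total = €4,094.00 + €307.0500 + €298.9671… = €4,700.02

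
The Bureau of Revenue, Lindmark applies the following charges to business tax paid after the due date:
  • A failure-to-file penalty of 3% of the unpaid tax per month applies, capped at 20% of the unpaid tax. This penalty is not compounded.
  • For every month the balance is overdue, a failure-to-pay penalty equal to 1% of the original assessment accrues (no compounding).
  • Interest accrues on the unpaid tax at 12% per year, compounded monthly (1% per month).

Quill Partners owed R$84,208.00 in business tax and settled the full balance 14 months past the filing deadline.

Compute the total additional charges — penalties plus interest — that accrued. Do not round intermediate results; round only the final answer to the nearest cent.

R$41,217.64

Failure-to-file: 14 × 3% × R$84,208.00 = R$35,367.36, capped at 20% × R$84,208.00 = R$16,841.60
Failure-to-pay penalty = 1% × R$84,208.00 × 14 mo = R$11,789.12
Interest: R$84,208.00 × ((1 + 0.01)^14 − 1) = R$84,208.00 × 0.1494742… = R$12,586.9245…
Penalties + interest = R$28,630.7200 + R$12,586.9245… = R$41,217.64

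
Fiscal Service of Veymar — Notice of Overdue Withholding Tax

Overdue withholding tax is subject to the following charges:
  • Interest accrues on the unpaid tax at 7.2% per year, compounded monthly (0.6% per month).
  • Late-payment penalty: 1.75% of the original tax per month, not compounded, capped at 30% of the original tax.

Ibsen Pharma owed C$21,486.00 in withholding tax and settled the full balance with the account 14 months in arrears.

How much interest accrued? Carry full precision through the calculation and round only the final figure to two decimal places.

Interest: C$21,486.00 × ((1 + 0.006)^14 − 1) = C$21,486.00 × 0.0873559… = C$1,876.9297…

C$1,876.93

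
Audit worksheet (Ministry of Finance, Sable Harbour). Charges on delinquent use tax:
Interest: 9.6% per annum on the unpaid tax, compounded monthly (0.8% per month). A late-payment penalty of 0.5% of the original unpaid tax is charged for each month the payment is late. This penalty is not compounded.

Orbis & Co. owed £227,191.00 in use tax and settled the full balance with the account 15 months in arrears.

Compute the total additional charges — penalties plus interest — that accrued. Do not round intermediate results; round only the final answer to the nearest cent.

Late-payment penalty: 15 × 0.5% × £227,191.00 = £17,039.33…
Interest: £227,191.00 × ((1 + 0.008)^15 − 1) = £227,191.00 × 0.1269587… = £28,843.8628…
Penalties + interest = £17,039.3250 + £28,843.8628… = £45,883.19

£45,883.19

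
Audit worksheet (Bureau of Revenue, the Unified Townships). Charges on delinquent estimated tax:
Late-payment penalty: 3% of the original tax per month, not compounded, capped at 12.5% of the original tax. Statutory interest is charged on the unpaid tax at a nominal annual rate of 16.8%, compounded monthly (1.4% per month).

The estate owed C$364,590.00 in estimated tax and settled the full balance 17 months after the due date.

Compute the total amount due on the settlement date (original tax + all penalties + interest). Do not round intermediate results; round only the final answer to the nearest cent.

Penalty (uncapped): 17 × 3% × C$364,590.00 = C$185,940.90; cap = 12.5% × C$364,590.00 = C$45,573.75 → penalty = C$45,573.75
Interest: C$364,590.00 × ((1 + 0.014)^17 − 1) = C$364,590.00 × 0.2666168… = C$97,205.8094…
Total = C$364,590.00 + C$45,573.7500 + C$97,205.8094… = C$507,369.56

C$507,369.56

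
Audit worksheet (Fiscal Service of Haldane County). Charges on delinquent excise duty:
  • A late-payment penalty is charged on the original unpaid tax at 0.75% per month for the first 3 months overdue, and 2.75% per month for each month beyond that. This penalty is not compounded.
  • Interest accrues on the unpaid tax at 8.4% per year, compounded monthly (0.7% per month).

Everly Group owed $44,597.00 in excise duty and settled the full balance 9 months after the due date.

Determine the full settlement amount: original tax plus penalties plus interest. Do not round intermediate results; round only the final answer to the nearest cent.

$55,848.52

Penalty, months 1–3: 3 × 0.75% × $44,597.00 = $1,003.43…
Penalty, months 4–9: 6 × 2.75% × $44,597.00 = $7,358.51…
Interest: $44,597.00 × ((1 + 0.007)^9 − 1) = $44,597.00 × 0.0647931… = $2,889.5786…
Total = $44,597.00 + $8,361.9375 + $2,889.5786… = $55,848.52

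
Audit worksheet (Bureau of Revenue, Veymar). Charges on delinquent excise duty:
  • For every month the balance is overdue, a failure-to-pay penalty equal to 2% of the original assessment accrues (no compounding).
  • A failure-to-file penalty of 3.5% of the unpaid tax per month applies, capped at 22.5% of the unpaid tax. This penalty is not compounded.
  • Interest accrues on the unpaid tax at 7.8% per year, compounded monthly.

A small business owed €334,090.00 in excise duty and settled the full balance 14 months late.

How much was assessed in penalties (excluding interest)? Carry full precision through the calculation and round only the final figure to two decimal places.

Failure-to-file: 14 × 3.5% × €334,090.00 = €163,704.10, capped at 22.5% × €334,090.00 = €75,170.25
Failure-to-pay penalty: 14 × 2% × €334,090.00 = €93,545.20
Total penalty = €75,170.25 + €93,545.20 = €168,715.45

€168,715.45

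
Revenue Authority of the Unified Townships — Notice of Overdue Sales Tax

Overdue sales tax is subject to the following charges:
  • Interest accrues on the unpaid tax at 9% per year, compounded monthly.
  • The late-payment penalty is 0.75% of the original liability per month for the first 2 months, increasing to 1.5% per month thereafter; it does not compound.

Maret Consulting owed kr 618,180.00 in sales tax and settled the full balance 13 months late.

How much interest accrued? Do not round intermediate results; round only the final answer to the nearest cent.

kr 63,060.82

Interest (9%/yr ÷ 12 = 0.75%/month): kr 618,180.00 × ((1 + 0.0075)^13 − 1) = kr 63,060.8196…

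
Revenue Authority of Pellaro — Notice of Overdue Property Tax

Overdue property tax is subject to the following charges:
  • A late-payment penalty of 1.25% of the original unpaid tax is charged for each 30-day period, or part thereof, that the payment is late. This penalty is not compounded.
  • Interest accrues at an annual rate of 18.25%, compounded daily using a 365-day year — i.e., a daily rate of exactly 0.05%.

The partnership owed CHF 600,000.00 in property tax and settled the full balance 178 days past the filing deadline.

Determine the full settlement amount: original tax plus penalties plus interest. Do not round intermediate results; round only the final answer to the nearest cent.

Penalty periods: ⌈178/30⌉ = 6; penalty = 6 × 1.25% × CHF 600,000.00 = CHF 45,000.00
Interest: CHF 600,000.00 × ((1 + 0.0005)^178 − 1) = CHF 600,000.00 × 0.09305634… = CHF 55,833.8062…
Total = CHF 600,000.00 + CHF 45,000.0000 + CHF 55,833.8062… = CHF 700,833.81

CHF 700,833.81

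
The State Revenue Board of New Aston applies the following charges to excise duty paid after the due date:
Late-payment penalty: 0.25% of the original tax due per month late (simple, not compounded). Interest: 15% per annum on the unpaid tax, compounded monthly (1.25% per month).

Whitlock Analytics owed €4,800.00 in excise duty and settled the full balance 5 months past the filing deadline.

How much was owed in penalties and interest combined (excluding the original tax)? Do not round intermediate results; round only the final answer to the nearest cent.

Late-payment penalty: 5 × 0.25% × €4,800.00 = €60.00
Interest: €4,800.00 × ((1 + 0.0125)^5 − 1) = €4,800.00 × 0.0640822… = €307.5943…
Penalties + interest = €60.0000 + €307.5943… = €367.59

€367.59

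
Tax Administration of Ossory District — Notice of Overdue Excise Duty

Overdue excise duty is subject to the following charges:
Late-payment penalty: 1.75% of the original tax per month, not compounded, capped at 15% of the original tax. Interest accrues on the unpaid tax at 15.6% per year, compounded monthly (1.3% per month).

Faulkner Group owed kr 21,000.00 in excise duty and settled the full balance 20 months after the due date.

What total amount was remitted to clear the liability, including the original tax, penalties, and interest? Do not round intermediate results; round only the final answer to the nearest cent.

kr 30,339.94

Penalty (uncapped): 20 × 1.75% × kr 21,000.00 = kr 7,350.00; cap = 15% × kr 21,000.00 = kr 3,150.00 → penalty = kr 3,150.00
Interest: kr 21,000.00 × ((1 + 0.013)^20 − 1) = kr 21,000.00 × 0.2947589… = kr 6,189.9370…
Total = kr 21,000.00 + kr 3,150.0000 + kr 6,189.9370… = kr 30,339.94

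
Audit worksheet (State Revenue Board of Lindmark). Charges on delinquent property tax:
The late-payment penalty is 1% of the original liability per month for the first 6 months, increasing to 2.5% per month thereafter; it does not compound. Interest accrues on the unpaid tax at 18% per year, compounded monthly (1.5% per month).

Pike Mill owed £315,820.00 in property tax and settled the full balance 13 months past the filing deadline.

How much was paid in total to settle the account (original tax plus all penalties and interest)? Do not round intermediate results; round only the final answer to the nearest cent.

Penalty, months 1–6: 6 × 1% × £315,820.00 = £18,949.20
Penalty, months 7–13: 7 × 2.5% × £315,820.00 = £55,268.50
Interest: £315,820.00 × ((1 + 0.015)^13 − 1) = £315,820.00 × 0.2135524… = £67,444.1329…
Total = £315,820.00 + £74,217.7000 + £67,444.1329… = £457,481.83

£457,481.83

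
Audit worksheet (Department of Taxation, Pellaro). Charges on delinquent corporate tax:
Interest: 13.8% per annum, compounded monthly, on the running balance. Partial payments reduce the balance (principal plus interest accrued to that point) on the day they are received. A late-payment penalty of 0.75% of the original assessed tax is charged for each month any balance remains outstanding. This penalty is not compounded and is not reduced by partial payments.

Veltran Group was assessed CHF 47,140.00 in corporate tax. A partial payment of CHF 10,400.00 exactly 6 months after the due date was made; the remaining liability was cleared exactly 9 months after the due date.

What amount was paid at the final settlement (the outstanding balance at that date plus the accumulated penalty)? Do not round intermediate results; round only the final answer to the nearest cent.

CHF 44,668.56

Monthly rate = 13.8% ÷ 12 = 1.15%
Balance at month 6: CHF 47,140.0000 × (1 + 0.0115)^6 = CHF 50,487.6203…
After CHF 10,400.00 payment: CHF 50,487.6203… − CHF 10,400.00 = CHF 40,087.6203…
Balance at month 9: CHF 40,087.6203… × (1 + 0.0115)^3 = CHF 41,486.6089…
Penalty: 9 × 0.75% × CHF 47,140.00 = CHF 3,181.95
Final settlement = outstanding balance + penalty = CHF 41,486.6089… + CHF 3,181.95 = CHF 44,668.56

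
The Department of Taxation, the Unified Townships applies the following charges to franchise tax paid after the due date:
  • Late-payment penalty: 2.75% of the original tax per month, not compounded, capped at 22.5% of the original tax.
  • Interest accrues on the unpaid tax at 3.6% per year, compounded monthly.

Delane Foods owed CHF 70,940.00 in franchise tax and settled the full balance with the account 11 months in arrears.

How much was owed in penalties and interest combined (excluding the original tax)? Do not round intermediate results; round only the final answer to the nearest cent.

CHF 18,337.95

Penalty (uncapped): 11 × 2.75% × CHF 70,940.00 = CHF 21,459.35; cap = 22.5% × CHF 70,940.00 = CHF 15,961.50 → penalty = CHF 15,961.50
Interest (3.6%/yr ÷ 12 = 0.3%/month): CHF 70,940.00 × ((1 + 0.003)^11 − 1) = CHF 2,376.4532…
Penalties + interest = CHF 15,961.5000 + CHF 2,376.4532… = CHF 18,337.95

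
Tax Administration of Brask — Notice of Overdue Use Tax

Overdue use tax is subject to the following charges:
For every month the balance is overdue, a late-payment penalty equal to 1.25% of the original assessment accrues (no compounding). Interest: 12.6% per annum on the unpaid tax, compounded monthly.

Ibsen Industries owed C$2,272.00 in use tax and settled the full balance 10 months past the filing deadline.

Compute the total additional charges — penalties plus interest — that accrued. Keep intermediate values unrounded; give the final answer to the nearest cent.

C$534.15

Late-payment penalty = 1.25% × C$2,272.00 × 10 mo = C$284.00
Interest (12.6%/yr ÷ 12 = 1.05%/month): C$2,272.00 × ((1 + 0.0105)^10 − 1) = C$250.1534…
Penalties + interest = C$284.0000 + C$250.1534… = C$534.15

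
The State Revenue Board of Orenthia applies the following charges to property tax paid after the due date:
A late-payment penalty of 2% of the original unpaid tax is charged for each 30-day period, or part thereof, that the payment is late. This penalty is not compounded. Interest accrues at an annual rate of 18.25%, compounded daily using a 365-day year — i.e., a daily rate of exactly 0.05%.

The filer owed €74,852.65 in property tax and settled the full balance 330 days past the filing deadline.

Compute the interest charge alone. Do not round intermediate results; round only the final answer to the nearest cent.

€13,424.41

Interest: €74,852.65 × ((1 + 0.0005)^330 − 1) = €74,852.65 × 0.17934449… = €13,424.4100…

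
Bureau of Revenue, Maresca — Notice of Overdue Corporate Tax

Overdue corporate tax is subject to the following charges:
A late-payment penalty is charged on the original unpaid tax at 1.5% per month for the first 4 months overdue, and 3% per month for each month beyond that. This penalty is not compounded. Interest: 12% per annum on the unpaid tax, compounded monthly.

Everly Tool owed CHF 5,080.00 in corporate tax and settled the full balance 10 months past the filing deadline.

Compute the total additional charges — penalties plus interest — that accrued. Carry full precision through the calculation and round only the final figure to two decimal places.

Penalty, months 1–4: 4 × 1.5% × CHF 5,080.00 = CHF 304.80
Penalty, months 5–10: 6 × 3% × CHF 5,080.00 = CHF 914.40
Interest (12%/yr ÷ 12 = 1%/month): CHF 5,080.00 × ((1 + 0.01)^10 − 1) = CHF 531.4804…
Penalties + interest = CHF 1,219.2000 + CHF 531.4804… = CHF 1,750.68

CHF 1,750.68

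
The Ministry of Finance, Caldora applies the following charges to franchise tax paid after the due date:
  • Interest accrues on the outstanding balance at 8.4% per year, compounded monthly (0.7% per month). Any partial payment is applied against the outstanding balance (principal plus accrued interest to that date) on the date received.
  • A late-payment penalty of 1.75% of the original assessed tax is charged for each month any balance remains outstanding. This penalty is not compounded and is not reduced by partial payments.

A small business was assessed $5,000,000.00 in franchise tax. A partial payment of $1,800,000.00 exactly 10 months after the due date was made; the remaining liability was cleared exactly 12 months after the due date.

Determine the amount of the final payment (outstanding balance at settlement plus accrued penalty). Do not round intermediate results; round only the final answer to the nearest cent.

$4,661,265.11

Balance at month 10: $5,000,000.0000 × (1 + 0.007)^10 = $5,361,233.3424…
After $1,800,000.00 payment: $5,361,233.3424… − $1,800,000.00 = $3,561,233.3424…
Balance at month 12: $3,561,233.3424… × (1 + 0.007)^2 = $3,611,265.1096…
Penalty: 12 × 1.75% × $5,000,000.00 = $1,050,000.00
Final settlement = outstanding balance + penalty = $3,611,265.1096… + $1,050,000.00 = $4,661,265.11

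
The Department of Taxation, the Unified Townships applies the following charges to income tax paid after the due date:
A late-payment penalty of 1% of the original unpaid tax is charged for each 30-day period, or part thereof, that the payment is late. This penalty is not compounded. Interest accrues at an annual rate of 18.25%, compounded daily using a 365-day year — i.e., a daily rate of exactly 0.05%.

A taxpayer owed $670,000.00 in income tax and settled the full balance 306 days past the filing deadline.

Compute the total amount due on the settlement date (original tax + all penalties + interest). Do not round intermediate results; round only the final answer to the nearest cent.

Penalty periods: ⌈306/30⌉ = 11; penalty = 11 × 1% × $670,000.00 = $73,700.00
Interest: $670,000.00 × ((1 + 0.0005)^306 − 1) = $670,000.00 × 0.16528042… = $110,737.8820…
Total = $670,000.00 + $73,700.0000 + $110,737.8820… = $854,437.88

$854,437.88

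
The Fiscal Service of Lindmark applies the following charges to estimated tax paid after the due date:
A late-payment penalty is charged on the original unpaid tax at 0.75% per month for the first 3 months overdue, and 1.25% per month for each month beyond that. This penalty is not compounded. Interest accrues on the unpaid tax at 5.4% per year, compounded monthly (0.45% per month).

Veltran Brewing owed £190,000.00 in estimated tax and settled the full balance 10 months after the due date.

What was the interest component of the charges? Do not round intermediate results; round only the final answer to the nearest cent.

£8,725.23

Interest: £190,000.00 × ((1 + 0.0045)^10 − 1) = £190,000.00 × 0.0459223… = £8,725.2316…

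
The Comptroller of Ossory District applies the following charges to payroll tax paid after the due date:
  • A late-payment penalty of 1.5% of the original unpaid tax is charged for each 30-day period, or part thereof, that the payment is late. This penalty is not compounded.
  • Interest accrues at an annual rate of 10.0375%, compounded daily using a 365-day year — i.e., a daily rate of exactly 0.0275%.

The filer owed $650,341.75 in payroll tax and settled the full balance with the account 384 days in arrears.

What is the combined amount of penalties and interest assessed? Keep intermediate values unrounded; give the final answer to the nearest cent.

Penalty periods: ⌈384/30⌉ = 13; penalty = 13 × 1.5% × $650,341.75 = $126,816.64…
Interest: $650,341.75 × ((1 + 0.000275)^384 − 1) = $650,341.75 × 0.11136110… = $72,422.7743…
Penalties + interest = $126,816.6413… + $72,422.7743… = $199,239.42

$199,239.42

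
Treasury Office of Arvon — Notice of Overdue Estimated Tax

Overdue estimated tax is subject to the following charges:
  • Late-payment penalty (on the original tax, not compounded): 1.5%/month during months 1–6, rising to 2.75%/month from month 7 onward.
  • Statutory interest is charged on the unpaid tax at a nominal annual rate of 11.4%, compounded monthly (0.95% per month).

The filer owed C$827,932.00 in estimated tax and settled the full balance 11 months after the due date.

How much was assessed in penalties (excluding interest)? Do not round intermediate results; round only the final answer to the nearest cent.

C$188,354.53

Penalty, months 1–6: 6 × 1.5% × C$827,932.00 = C$74,513.88
Penalty, months 7–11: 5 × 2.75% × C$827,932.00 = C$113,840.65
Total penalty = C$74,513.88 + C$113,840.65 = C$188,354.53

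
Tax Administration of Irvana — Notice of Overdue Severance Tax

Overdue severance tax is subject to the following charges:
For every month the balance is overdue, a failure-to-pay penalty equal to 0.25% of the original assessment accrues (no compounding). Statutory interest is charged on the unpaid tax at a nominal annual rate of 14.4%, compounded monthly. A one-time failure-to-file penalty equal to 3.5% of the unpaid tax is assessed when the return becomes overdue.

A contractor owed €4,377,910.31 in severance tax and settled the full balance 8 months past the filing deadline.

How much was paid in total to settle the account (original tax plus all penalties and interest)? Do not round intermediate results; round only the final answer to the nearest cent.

€5,057,056.56

Failure-to-file penalty: 3.5% × €4,377,910.31 = €153,226.86…
Failure-to-pay penalty = 0.25% × €4,377,910.31 × 8 mo = €87,558.21…
Interest (14.4%/yr ÷ 12 = 1.2%/month): €4,377,910.31 × ((1 + 0.012)^8 − 1) = €438,361.1818…
Total = €4,377,910.31 + €240,785.0671… + €438,361.1818… = €5,057,056.56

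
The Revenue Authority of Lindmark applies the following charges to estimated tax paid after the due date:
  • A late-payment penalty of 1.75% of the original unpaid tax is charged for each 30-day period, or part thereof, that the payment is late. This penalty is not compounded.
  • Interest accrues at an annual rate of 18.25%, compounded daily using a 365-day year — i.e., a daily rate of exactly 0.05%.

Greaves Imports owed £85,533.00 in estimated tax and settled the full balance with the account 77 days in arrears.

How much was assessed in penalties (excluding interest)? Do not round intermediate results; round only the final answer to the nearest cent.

£4,490.48

Penalty periods: ⌈77/30⌉ = 3; penalty = 3 × 1.75% × £85,533.00 = £4,490.48…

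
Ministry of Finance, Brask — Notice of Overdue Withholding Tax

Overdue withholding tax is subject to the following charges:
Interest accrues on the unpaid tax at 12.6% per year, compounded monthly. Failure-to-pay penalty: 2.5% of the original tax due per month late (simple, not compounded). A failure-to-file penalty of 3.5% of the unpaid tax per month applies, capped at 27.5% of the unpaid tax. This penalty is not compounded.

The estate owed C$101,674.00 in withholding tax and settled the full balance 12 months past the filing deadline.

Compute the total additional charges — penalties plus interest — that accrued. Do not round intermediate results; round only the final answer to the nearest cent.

C$72,039.82

Failure-to-file: 12 × 3.5% × C$101,674.00 = C$42,703.08, capped at 27.5% × C$101,674.00 = C$27,960.35
Failure-to-pay penalty = 2.5% × C$101,674.00 × 12 mo = C$30,502.20
Interest (12.6%/yr ÷ 12 = 1.05%/month): C$101,674.00 × ((1 + 0.0105)^12 − 1) = C$13,577.2711…
Penalties + interest = C$58,462.5500 + C$13,577.2711… = C$72,039.82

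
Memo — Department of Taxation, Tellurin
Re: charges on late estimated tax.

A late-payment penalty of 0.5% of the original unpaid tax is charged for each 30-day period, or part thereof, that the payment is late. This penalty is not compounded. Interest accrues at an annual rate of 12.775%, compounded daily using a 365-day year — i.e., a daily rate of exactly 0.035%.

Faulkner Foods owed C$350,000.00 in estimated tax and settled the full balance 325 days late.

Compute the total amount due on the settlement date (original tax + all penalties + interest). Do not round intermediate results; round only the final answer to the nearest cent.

Penalty periods: ⌈325/30⌉ = 11; penalty = 11 × 0.5% × C$350,000.00 = C$19,250.00
Interest: C$350,000.00 × ((1 + 0.00035)^325 − 1) = C$350,000.00 × 0.12044967… = C$42,157.3855…
Total = C$350,000.00 + C$19,250.0000 + C$42,157.3855… = C$411,407.39

C$411,407.39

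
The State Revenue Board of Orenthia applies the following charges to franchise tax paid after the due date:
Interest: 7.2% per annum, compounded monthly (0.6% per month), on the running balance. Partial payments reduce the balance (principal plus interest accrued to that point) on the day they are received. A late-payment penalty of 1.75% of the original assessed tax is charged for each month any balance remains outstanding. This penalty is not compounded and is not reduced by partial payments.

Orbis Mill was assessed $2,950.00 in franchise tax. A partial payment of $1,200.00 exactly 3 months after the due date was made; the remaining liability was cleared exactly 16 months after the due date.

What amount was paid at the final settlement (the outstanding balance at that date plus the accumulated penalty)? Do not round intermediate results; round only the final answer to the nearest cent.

Balance at month 3: $2,950.0000 × (1 + 0.006)^3 = $3,003.4192…
After $1,200.00 payment: $3,003.4192… − $1,200.00 = $1,803.4192…
Balance at month 16: $1,803.4192… × (1 + 0.006)^13 = $1,949.2630…
Penalty: 16 × 1.75% × $2,950.00 = $826.00
Final settlement = outstanding balance + penalty = $1,949.2630… + $826.00 = $2,775.26

$2,775.26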